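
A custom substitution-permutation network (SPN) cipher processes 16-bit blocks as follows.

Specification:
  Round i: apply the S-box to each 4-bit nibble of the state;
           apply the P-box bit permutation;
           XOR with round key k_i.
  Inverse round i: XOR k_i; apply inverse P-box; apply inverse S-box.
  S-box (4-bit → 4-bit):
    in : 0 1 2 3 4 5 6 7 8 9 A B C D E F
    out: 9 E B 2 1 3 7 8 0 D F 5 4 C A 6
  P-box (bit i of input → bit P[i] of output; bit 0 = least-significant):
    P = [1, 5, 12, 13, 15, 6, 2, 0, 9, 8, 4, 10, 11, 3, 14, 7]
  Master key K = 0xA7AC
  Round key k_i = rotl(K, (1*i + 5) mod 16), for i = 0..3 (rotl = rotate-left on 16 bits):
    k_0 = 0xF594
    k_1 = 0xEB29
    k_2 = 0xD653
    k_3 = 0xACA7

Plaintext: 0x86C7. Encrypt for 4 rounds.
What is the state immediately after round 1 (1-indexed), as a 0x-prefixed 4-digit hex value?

0xD680

s_0 = plaintext = 0x86C7
s_1 = Round(s_0, k_0) = 0xD680
s_2 = Round(s_1, k_1) = 0x88BB
s_3 = Round(s_2, k_2) = 0x4655
s_4 = Round(s_3, k_3) = 0x27D5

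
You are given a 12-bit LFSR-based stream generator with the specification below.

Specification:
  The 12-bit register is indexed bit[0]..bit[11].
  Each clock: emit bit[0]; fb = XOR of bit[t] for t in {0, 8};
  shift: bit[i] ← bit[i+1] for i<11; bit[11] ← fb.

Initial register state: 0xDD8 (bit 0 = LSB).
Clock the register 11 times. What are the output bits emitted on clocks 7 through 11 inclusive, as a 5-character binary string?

11101

reg_0 = 0xDD8
clock 1: out=0, reg = 0xEEC
clock 2: out=0, reg = 0x776
clock 3: out=0, reg = 0xBBB
clock 4: out=1, reg = 0x5DD
clock 5: out=1, reg = 0x2EE
clock 6: out=0, reg = 0x177
clock 7: out=1, reg = 0x0BB
clock 8: out=1, reg = 0x85D
clock 9: out=1, reg = 0xC2E
clock 10: out=0, reg = 0x617
clock 11: out=1, reg = 0xB0B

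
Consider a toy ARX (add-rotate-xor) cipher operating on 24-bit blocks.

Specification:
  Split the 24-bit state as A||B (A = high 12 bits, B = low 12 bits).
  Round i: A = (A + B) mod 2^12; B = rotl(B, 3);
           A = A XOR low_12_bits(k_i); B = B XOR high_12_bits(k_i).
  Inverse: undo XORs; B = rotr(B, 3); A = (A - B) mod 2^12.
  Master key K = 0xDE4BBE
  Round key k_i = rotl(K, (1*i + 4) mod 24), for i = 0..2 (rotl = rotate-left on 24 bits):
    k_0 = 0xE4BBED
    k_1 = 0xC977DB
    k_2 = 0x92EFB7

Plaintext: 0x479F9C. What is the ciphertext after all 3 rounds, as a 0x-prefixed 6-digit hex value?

s_0 = plaintext = 0x479F9C
s_1 = Round(s_0, k_0) = 0xFF82AC
s_2 = Round(s_1, k_1) = 0x57F9F6
s_3 = Round(s_2, k_2) = 0x0C269A

0x0C269A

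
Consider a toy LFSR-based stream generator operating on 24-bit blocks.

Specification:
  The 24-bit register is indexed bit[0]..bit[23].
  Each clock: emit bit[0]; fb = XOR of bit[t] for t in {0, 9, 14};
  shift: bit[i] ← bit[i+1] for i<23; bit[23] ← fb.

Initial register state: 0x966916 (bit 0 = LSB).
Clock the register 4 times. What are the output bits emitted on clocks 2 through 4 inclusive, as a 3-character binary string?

reg_0 = 0x966916
clock 1: out=0, reg = 0xCB348B
clock 2: out=1, reg = 0xE59A45
clock 3: out=1, reg = 0x72CD22
clock 4: out=0, reg = 0xB96691

110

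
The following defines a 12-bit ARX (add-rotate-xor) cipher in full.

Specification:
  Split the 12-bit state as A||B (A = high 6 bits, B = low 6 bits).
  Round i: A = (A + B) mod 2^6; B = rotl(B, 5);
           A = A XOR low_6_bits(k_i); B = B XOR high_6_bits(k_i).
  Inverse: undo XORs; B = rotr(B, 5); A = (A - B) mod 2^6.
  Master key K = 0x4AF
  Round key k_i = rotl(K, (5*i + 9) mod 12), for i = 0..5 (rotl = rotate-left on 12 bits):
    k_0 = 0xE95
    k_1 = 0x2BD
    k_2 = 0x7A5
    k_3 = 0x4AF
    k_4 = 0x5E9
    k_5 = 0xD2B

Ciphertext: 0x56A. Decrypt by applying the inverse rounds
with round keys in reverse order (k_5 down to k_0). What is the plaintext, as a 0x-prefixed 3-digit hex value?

s_0 = ciphertext = 0x56A
s_1 = InvRound(s_0, k_5) = 0x0BC
s_2 = InvRound(s_1, k_4) = 0x517
s_3 = InvRound(s_2, k_3) = 0xC4A
s_4 = InvRound(s_3, k_2) = 0xB28
s_5 = InvRound(s_4, k_1) = 0x305
s_6 = InvRound(s_5, k_0) = 0x6BF

0x6BF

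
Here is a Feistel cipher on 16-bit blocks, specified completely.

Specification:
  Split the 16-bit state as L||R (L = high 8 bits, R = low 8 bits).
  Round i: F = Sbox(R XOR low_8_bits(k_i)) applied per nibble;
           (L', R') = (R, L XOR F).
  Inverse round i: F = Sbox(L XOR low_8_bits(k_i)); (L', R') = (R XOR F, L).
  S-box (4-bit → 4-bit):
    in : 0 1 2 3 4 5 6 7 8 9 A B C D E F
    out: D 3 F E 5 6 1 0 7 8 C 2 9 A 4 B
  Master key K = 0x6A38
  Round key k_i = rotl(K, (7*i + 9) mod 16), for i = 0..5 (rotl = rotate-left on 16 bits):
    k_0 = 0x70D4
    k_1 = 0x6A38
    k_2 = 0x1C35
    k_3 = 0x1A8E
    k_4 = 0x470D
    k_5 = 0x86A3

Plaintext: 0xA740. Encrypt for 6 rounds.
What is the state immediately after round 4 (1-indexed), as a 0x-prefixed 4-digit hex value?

s_0 = plaintext = 0xA740
s_1 = Round(s_0, k_0) = 0x4022
s_2 = Round(s_1, k_1) = 0x227C
s_3 = Round(s_2, k_2) = 0x7C7A
s_4 = Round(s_3, k_3) = 0x7AC9
s_5 = Round(s_4, k_4) = 0xC9EF
s_6 = Round(s_5, k_5) = 0xEF90

0x7AC9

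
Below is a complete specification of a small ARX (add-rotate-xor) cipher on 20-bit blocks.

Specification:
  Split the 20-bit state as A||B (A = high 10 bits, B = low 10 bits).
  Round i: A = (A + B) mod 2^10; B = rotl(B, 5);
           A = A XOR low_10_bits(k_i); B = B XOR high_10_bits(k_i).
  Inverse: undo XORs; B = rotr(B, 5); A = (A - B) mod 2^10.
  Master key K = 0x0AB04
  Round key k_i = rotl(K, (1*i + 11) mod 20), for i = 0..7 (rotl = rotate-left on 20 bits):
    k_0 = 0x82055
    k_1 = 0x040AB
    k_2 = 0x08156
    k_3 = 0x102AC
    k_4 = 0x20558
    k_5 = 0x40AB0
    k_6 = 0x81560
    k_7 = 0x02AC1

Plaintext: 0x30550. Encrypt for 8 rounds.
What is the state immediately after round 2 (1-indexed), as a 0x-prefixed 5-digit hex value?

s_0 = plaintext = 0x30550
s_1 = Round(s_0, k_0) = 0x91002
s_2 = Round(s_1, k_1) = 0xBB450
s_3 = Round(s_2, k_2) = 0x9AE22
s_4 = Round(s_3, k_3) = 0x88411
s_5 = Round(s_4, k_4) = 0xDAAA1
s_6 = Round(s_5, k_5) = 0x2ED37
s_7 = Round(s_6, k_6) = 0x248EC
s_8 = Round(s_7, k_7) = 0xEFD8D

0xBB450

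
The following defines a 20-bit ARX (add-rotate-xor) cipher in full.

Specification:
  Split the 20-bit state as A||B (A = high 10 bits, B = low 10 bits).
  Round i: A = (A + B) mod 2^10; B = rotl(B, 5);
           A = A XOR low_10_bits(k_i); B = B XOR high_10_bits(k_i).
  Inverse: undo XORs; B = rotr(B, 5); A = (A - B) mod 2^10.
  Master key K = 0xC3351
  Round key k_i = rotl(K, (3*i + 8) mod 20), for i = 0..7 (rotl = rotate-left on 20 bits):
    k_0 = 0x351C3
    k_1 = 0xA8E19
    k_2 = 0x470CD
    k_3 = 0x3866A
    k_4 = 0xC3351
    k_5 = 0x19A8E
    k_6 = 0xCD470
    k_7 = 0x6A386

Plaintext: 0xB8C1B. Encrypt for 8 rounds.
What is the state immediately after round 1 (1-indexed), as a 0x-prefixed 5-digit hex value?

s_0 = plaintext = 0xB8C1B
s_1 = Round(s_0, k_0) = 0xCF7B4
s_2 = Round(s_1, k_1) = 0x3A03E
s_3 = Round(s_2, k_2) = 0x7AEDD
s_4 = Round(s_3, k_3) = 0xA8B57
s_5 = Round(s_4, k_4) = 0xAA1F6
s_6 = Round(s_5, k_5) = 0x842A9
s_7 = Round(s_6, k_6) = 0x32600
s_8 = Round(s_7, k_7) = 0x53DB8

0xCF7B4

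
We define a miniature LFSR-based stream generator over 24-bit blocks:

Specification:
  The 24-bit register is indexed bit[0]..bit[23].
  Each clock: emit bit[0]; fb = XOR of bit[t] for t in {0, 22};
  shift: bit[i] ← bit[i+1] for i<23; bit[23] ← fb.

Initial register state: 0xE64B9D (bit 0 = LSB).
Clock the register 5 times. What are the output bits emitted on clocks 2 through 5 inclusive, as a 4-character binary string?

reg_0 = 0xE64B9D
clock 1: out=1, reg = 0x7325CE
clock 2: out=0, reg = 0xB992E7
clock 3: out=1, reg = 0xDCC973
clock 4: out=1, reg = 0x6E64B9
clock 5: out=1, reg = 0x37325C

0111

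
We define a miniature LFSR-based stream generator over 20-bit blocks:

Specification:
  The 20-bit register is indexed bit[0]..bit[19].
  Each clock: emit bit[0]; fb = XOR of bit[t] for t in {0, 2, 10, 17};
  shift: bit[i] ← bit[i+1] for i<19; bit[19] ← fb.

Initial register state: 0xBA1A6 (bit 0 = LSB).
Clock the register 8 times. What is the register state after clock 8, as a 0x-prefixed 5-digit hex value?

0xB2BA1

reg_0 = 0xBA1A6
clock 1: out=0, reg = 0x5D0D3
clock 2: out=1, reg = 0xAE869
clock 3: out=1, reg = 0x57434
clock 4: out=0, reg = 0x2BA1A
clock 5: out=0, reg = 0x95D0D
clock 6: out=1, reg = 0xCAE86
clock 7: out=0, reg = 0x65743
clock 8: out=1, reg = 0xB2BA1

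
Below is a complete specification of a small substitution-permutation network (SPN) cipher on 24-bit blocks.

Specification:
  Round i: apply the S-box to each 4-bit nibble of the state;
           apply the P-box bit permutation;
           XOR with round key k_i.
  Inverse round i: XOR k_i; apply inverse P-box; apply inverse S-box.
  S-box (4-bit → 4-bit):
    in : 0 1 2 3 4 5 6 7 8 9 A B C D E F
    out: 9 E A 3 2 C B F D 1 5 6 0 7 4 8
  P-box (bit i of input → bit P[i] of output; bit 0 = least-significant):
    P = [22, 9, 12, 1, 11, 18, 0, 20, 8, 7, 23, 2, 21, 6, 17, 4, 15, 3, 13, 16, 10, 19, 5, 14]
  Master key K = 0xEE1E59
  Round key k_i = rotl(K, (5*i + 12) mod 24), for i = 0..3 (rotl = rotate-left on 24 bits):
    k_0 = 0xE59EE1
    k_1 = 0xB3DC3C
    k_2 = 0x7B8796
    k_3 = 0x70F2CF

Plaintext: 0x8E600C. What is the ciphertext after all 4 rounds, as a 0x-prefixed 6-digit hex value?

0x15D8A3

s_0 = plaintext = 0x8E600C
s_1 = Round(s_0, k_0) = 0xD5F395
s_2 = Round(s_1, k_1) = 0xBAE18E
s_3 = Round(s_2, k_2) = 0xE13F33
s_4 = Round(s_3, k_3) = 0x15D8A3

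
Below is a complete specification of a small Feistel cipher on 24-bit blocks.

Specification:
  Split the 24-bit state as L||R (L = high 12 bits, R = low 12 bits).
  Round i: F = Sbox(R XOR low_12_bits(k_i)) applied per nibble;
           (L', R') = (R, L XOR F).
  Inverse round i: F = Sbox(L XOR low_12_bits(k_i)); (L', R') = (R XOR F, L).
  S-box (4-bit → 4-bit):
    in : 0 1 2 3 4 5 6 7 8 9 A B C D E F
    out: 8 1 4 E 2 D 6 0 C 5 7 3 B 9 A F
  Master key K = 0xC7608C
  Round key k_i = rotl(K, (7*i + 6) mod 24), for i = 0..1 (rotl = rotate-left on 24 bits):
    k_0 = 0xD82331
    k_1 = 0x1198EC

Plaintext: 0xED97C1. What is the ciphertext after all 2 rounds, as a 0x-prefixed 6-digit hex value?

0xC21578

s_0 = plaintext = 0xED97C1
s_1 = Round(s_0, k_0) = 0x7C1C21
s_2 = Round(s_1, k_1) = 0xC21578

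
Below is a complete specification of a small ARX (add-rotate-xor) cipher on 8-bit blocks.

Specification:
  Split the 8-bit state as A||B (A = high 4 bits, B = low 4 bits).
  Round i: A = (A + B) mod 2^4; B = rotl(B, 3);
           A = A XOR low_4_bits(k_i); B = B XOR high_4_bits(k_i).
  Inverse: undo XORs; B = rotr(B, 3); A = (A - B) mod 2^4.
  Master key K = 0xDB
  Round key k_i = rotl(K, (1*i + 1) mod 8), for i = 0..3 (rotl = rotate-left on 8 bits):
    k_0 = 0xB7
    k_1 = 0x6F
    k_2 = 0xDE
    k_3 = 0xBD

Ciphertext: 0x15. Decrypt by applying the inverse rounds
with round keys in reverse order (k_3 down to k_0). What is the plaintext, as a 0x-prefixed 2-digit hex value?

s_0 = ciphertext = 0x15
s_1 = InvRound(s_0, k_3) = 0xFD
s_2 = InvRound(s_1, k_2) = 0x10
s_3 = InvRound(s_2, k_1) = 0x2C
s_4 = InvRound(s_3, k_0) = 0x7E

0x7E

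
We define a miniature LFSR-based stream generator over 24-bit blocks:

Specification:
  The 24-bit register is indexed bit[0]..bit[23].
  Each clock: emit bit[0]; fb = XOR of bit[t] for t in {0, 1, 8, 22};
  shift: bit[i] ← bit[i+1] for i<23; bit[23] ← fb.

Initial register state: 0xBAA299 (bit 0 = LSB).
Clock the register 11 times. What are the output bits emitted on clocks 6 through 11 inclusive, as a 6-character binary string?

reg_0 = 0xBAA299
clock 1: out=1, reg = 0xDD514C
clock 2: out=0, reg = 0x6EA8A6
clock 3: out=0, reg = 0x375453
clock 4: out=1, reg = 0x1BAA29
clock 5: out=1, reg = 0x8DD514
clock 6: out=0, reg = 0xC6EA8A
clock 7: out=0, reg = 0x637545
clock 8: out=1, reg = 0xB1BAA2
clock 9: out=0, reg = 0xD8DD51
clock 10: out=1, reg = 0xEC6EA8
clock 11: out=0, reg = 0xF63754

001010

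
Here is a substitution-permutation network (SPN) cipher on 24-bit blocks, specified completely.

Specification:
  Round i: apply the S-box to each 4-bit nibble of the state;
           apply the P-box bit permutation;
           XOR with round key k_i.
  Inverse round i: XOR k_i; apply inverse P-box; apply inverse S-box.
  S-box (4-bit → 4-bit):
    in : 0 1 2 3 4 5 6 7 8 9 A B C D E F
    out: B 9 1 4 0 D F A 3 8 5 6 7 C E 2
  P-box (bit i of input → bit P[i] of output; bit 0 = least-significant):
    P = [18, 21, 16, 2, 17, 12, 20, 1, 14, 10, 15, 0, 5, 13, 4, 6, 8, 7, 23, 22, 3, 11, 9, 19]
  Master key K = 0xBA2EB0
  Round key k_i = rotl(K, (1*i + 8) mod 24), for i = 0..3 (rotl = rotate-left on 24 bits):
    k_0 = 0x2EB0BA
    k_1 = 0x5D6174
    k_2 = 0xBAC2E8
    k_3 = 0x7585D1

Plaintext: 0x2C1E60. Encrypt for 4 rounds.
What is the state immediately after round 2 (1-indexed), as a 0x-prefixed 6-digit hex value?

0x42A0D3

s_0 = plaintext = 0x2C1E60
s_1 = Round(s_0, k_0) = 0x982555
s_2 = Round(s_1, k_1) = 0x42A0D3
s_3 = Round(s_2, k_2) = 0xAB87DB
s_4 = Round(s_3, k_3) = 0xC4A37A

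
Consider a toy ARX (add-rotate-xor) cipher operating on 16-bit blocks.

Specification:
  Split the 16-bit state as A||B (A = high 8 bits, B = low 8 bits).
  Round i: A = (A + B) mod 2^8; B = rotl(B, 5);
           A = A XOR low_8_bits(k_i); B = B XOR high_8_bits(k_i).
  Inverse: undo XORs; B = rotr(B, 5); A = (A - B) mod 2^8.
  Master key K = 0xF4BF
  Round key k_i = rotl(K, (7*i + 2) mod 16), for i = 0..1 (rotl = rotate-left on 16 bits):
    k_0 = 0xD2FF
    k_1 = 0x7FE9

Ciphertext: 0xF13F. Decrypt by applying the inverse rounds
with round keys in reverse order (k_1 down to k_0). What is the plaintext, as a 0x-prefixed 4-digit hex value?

0x6386

s_0 = ciphertext = 0xF13F
s_1 = InvRound(s_0, k_1) = 0x1602
s_2 = InvRound(s_1, k_0) = 0x6386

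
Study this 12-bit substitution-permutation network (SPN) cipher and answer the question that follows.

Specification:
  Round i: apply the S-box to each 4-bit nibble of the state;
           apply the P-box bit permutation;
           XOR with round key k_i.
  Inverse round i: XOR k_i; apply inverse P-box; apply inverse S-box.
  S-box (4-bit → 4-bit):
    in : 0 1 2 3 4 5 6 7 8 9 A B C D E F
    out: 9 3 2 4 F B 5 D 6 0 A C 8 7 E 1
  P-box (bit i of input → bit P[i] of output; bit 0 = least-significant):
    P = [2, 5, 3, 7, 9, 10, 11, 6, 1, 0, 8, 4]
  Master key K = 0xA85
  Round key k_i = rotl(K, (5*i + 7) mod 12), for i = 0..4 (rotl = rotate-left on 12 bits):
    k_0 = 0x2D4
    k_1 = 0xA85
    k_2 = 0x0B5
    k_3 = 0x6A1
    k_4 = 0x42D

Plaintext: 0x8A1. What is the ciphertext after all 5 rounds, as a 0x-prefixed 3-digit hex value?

s_0 = plaintext = 0x8A1
s_1 = Round(s_0, k_0) = 0x7B1
s_2 = Round(s_1, k_1) = 0x3F3
s_3 = Round(s_2, k_2) = 0x3BD
s_4 = Round(s_3, k_3) = 0xFCD
s_5 = Round(s_4, k_4) = 0x443

0x443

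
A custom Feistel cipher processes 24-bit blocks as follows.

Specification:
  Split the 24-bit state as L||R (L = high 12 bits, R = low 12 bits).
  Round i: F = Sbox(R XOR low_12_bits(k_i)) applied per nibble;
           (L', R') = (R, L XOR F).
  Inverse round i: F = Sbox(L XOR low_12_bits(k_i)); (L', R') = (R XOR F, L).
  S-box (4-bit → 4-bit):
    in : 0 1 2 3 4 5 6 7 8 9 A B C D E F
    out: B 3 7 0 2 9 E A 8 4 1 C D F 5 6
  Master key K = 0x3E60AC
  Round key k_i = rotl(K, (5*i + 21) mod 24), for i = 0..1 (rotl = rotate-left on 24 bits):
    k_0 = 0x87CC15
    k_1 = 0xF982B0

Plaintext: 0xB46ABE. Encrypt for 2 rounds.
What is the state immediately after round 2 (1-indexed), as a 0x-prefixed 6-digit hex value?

0x55A0EF

s_0 = plaintext = 0xB46ABE
s_1 = Round(s_0, k_0) = 0xABE55A
s_2 = Round(s_1, k_1) = 0x55A0EF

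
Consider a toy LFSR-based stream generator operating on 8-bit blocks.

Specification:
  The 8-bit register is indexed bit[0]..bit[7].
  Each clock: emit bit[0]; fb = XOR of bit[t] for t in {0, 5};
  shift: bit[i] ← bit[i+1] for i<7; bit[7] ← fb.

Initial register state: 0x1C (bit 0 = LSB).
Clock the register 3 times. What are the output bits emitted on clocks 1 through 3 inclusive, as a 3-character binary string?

001

reg_0 = 0x1C
clock 1: out=0, reg = 0x0E
clock 2: out=0, reg = 0x07
clock 3: out=1, reg = 0x83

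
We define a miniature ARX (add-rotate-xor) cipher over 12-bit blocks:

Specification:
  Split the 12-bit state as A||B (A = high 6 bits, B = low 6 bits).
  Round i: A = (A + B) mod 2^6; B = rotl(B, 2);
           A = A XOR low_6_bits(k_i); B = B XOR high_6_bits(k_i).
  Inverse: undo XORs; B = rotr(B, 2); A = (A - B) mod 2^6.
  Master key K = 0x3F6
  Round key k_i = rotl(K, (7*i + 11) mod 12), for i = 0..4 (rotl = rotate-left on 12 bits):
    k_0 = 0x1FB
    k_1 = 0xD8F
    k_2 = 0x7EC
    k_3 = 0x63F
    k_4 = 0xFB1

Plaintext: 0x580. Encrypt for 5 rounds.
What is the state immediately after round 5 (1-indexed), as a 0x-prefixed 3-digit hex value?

0x842

s_0 = plaintext = 0x580
s_1 = Round(s_0, k_0) = 0xB47
s_2 = Round(s_1, k_1) = 0xEEA
s_3 = Round(s_2, k_2) = 0x275
s_4 = Round(s_3, k_3) = 0x04F
s_5 = Round(s_4, k_4) = 0x842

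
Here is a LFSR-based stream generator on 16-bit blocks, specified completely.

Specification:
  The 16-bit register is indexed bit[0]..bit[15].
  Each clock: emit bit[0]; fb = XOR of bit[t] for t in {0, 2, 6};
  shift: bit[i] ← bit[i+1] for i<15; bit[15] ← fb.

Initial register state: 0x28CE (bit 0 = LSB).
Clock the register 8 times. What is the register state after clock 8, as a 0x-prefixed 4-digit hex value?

reg_0 = 0x28CE
clock 1: out=0, reg = 0x1467
clock 2: out=1, reg = 0x8A33
clock 3: out=1, reg = 0xC519
clock 4: out=1, reg = 0xE28C
clock 5: out=0, reg = 0xF146
clock 6: out=0, reg = 0x78A3
clock 7: out=1, reg = 0xBC51
clock 8: out=1, reg = 0x5E28

0x5E28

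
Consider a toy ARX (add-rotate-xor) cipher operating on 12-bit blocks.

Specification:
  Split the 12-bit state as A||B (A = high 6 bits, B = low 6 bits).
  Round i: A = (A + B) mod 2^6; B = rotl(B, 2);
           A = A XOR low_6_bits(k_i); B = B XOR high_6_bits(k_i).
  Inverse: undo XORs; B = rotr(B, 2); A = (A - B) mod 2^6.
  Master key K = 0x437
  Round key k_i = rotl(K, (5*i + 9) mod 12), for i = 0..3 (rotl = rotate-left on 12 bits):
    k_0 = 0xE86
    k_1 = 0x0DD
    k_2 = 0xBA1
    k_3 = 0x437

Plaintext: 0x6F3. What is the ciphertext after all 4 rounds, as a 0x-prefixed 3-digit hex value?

s_0 = plaintext = 0x6F3
s_1 = Round(s_0, k_0) = 0x235
s_2 = Round(s_1, k_1) = 0x814
s_3 = Round(s_2, k_2) = 0x57F
s_4 = Round(s_3, k_3) = 0x8EF

0x8EF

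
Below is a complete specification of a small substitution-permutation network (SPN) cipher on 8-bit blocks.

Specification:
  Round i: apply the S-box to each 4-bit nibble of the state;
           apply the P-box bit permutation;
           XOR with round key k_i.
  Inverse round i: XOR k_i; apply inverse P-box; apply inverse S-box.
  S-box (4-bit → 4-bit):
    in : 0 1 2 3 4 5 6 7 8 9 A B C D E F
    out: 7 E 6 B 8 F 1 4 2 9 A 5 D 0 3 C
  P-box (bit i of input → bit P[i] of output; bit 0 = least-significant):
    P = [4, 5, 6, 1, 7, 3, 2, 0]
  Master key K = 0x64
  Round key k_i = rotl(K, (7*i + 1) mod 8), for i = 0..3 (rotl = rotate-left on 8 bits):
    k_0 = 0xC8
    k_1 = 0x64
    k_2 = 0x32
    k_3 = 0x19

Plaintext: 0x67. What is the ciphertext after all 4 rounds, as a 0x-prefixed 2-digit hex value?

0xD8

s_0 = plaintext = 0x67
s_1 = Round(s_0, k_0) = 0x08
s_2 = Round(s_1, k_1) = 0xC8
s_3 = Round(s_2, k_2) = 0x97
s_4 = Round(s_3, k_3) = 0xD8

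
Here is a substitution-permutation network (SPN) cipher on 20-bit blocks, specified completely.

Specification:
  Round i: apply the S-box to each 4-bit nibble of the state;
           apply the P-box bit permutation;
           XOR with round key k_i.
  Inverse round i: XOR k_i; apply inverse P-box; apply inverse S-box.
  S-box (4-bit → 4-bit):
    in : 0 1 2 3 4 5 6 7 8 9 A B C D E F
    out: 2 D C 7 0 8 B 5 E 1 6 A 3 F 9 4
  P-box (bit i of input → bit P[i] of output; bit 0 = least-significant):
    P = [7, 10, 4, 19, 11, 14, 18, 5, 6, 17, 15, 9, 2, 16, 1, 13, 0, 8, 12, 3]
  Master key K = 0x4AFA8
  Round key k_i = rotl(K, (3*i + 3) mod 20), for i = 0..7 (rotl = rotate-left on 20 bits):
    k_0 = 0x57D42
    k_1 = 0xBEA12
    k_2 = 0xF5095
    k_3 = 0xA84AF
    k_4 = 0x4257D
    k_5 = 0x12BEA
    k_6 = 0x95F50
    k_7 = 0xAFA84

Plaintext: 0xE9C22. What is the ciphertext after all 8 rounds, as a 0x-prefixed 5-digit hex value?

0xB7EE2

s_0 = plaintext = 0xE9C22
s_1 = Round(s_0, k_0) = 0xB7D3F
s_2 = Round(s_1, k_1) = 0xD214C
s_3 = Round(s_2, k_2) = 0xFE75E
s_4 = Round(s_3, k_3) = 0x2344B
s_5 = Round(s_4, k_4) = 0xD3173
s_6 = Round(s_5, k_5) = 0x4B435
s_7 = Round(s_6, k_6) = 0x43750
s_8 = Round(s_7, k_7) = 0xB7EE2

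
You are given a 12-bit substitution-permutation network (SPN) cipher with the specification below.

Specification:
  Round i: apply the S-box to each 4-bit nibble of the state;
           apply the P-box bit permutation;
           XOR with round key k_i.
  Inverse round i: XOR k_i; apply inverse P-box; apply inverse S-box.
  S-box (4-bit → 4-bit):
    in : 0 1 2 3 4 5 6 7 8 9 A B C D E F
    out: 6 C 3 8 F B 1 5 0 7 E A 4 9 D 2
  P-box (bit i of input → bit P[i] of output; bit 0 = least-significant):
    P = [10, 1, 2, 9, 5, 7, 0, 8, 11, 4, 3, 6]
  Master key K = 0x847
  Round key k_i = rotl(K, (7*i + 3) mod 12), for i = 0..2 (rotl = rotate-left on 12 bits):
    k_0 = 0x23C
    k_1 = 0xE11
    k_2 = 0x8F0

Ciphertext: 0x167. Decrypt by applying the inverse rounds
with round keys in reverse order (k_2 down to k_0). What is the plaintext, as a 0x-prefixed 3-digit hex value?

s_0 = ciphertext = 0x167
s_1 = InvRound(s_0, k_2) = 0x2A0
s_2 = InvRound(s_1, k_1) = 0x296
s_3 = InvRound(s_2, k_0) = 0xC2F

0xC2F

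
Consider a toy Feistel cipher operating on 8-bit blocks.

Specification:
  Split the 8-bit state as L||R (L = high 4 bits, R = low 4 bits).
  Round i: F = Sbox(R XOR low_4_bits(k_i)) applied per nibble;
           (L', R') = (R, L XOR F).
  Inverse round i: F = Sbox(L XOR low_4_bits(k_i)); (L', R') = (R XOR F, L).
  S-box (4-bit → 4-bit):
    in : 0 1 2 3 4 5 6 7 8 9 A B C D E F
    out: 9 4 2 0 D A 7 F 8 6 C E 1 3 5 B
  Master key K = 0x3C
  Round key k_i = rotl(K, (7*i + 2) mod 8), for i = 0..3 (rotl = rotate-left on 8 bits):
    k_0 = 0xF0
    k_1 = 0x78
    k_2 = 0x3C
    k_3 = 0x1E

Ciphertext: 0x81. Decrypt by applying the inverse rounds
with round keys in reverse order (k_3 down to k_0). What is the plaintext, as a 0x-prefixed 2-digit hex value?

s_0 = ciphertext = 0x81
s_1 = InvRound(s_0, k_3) = 0x68
s_2 = InvRound(s_1, k_2) = 0x46
s_3 = InvRound(s_2, k_1) = 0x74
s_4 = InvRound(s_3, k_0) = 0xB7

0xB7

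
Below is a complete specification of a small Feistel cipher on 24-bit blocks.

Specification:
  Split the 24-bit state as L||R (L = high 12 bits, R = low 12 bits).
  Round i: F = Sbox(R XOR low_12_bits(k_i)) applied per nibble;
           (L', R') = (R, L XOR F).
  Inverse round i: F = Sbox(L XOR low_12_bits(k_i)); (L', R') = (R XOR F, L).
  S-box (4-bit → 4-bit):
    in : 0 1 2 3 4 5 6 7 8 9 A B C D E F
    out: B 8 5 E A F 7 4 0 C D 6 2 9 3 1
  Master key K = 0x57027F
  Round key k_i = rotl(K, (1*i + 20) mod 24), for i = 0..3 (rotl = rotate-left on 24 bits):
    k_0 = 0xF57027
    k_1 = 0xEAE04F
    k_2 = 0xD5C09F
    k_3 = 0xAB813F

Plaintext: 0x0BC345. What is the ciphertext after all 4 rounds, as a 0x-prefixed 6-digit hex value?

s_0 = plaintext = 0x0BC345
s_1 = Round(s_0, k_0) = 0x345EC9
s_2 = Round(s_1, k_1) = 0xEC9042
s_3 = Round(s_2, k_2) = 0x042550
s_4 = Round(s_3, k_3) = 0x550A33

0x550A33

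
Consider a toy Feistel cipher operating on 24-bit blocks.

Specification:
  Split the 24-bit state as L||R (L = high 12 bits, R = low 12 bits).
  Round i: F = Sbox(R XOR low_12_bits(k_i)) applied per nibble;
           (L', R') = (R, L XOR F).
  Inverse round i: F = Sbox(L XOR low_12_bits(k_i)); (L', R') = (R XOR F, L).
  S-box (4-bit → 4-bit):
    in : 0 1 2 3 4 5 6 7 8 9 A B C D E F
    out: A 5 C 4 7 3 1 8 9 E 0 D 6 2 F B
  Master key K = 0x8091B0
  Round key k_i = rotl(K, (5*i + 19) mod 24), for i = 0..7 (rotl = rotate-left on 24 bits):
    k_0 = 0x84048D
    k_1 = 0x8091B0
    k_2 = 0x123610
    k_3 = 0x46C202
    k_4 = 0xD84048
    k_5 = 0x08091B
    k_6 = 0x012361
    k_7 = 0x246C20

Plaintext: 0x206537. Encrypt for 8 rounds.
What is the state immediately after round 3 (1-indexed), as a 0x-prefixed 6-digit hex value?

0x426B97

s_0 = plaintext = 0x206537
s_1 = Round(s_0, k_0) = 0x5377D6
s_2 = Round(s_1, k_1) = 0x7D6426
s_3 = Round(s_2, k_2) = 0x426B97
s_4 = Round(s_3, k_3) = 0xB97AC5
s_5 = Round(s_4, k_4) = 0xAC5B05
s_6 = Round(s_5, k_5) = 0xB0569A
s_7 = Round(s_6, k_6) = 0x69A8B8
s_8 = Round(s_7, k_7) = 0x8B8173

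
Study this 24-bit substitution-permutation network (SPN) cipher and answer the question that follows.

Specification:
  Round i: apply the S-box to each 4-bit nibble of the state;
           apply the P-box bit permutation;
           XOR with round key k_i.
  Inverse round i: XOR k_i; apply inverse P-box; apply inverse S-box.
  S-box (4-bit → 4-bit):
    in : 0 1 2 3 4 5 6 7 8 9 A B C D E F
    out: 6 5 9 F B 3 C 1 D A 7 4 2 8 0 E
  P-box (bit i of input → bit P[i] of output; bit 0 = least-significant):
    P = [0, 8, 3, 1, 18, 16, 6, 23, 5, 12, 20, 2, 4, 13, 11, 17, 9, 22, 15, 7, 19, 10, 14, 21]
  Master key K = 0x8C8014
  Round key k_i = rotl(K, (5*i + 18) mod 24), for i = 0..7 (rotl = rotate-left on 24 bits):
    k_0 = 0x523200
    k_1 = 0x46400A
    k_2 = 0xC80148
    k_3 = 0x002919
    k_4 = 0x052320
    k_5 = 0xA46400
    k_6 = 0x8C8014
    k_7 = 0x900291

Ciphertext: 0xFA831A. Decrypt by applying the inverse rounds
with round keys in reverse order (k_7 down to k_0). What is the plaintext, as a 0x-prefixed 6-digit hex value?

0xE0627D

s_0 = ciphertext = 0xFA831A
s_1 = InvRound(s_0, k_7) = 0x2FDEE3
s_2 = InvRound(s_1, k_6) = 0xF284F2
s_3 = InvRound(s_2, k_5) = 0xBF411D
s_4 = InvRound(s_3, k_4) = 0x8748D1
s_5 = InvRound(s_4, k_3) = 0xBD9E30
s_6 = InvRound(s_5, k_2) = 0x9A1AA0
s_7 = InvRound(s_6, k_1) = 0x14BA26
s_8 = InvRound(s_7, k_0) = 0xE0627D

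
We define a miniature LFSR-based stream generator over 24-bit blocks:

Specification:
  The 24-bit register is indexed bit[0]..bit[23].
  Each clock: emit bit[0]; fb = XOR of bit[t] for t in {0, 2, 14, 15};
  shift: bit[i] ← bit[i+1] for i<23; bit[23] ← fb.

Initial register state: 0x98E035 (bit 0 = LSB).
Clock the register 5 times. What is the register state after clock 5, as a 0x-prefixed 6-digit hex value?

0x54C701

reg_0 = 0x98E035
clock 1: out=1, reg = 0x4C701A
clock 2: out=0, reg = 0xA6380D
clock 3: out=1, reg = 0x531C06
clock 4: out=0, reg = 0xA98E03
clock 5: out=1, reg = 0x54C701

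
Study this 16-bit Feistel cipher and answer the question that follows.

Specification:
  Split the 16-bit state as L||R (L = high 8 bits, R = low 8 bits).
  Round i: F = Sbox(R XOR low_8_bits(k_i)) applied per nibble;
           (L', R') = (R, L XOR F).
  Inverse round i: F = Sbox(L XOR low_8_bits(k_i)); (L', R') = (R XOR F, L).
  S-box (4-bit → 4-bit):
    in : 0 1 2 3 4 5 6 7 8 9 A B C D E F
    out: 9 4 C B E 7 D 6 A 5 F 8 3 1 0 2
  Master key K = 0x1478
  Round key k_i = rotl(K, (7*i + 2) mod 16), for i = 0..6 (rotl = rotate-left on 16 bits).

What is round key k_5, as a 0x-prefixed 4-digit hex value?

K = 0x1478
k_0 = rotl(K, (7*0+2) mod 16) = rotl(K, 2) = 0x51E0
k_1 = rotl(K, (7*1+2) mod 16) = rotl(K, 9) = 0xF028
k_2 = rotl(K, (7*2+2) mod 16) = rotl(K, 0) = 0x1478
k_3 = rotl(K, (7*3+2) mod 16) = rotl(K, 7) = 0x3C0A
k_4 = rotl(K, (7*4+2) mod 16) = rotl(K, 14) = 0x051E
k_5 = rotl(K, (7*5+2) mod 16) = rotl(K, 5) = 0x8F02

0x8F02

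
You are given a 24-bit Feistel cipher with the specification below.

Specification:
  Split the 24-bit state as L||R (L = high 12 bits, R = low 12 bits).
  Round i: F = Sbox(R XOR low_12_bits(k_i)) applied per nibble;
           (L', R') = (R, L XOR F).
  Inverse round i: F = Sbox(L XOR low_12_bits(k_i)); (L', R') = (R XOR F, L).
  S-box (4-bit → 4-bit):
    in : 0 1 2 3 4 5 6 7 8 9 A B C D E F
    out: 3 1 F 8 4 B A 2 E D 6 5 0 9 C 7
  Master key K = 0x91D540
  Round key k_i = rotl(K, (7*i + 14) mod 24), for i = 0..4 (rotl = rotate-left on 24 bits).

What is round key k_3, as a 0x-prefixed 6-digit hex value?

0xAA048E

K = 0x91D540
k_0 = rotl(K, (7*0+14) mod 24) = rotl(K, 14) = 0x502475
k_1 = rotl(K, (7*1+14) mod 24) = rotl(K, 21) = 0x123AA8
k_2 = rotl(K, (7*2+14) mod 24) = rotl(K, 4) = 0x1D5409
k_3 = rotl(K, (7*3+14) mod 24) = rotl(K, 11) = 0xAA048E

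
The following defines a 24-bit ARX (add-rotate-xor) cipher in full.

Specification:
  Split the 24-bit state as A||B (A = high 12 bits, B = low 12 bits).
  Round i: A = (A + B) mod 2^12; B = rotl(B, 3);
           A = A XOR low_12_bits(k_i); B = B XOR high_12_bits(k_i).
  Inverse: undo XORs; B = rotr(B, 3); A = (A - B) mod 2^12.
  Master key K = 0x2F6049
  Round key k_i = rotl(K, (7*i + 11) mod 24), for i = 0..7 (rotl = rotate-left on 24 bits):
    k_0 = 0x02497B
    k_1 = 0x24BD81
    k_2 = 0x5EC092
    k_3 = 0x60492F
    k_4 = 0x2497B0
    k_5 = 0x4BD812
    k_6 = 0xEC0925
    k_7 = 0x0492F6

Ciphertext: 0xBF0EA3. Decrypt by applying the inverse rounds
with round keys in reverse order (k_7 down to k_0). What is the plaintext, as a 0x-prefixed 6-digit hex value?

s_0 = ciphertext = 0xBF0EA3
s_1 = InvRound(s_0, k_7) = 0x3295DD
s_2 = InvRound(s_1, k_6) = 0xEA9B63
s_3 = InvRound(s_2, k_5) = 0x8C0DFB
s_4 = InvRound(s_3, k_4) = 0x97A5F6
s_5 = InvRound(s_4, k_3) = 0xBD747E
s_6 = InvRound(s_5, k_2) = 0x713432
s_7 = InvRound(s_6, k_1) = 0x7C32CF
s_8 = InvRound(s_7, k_0) = 0x85B65D

0x85B65D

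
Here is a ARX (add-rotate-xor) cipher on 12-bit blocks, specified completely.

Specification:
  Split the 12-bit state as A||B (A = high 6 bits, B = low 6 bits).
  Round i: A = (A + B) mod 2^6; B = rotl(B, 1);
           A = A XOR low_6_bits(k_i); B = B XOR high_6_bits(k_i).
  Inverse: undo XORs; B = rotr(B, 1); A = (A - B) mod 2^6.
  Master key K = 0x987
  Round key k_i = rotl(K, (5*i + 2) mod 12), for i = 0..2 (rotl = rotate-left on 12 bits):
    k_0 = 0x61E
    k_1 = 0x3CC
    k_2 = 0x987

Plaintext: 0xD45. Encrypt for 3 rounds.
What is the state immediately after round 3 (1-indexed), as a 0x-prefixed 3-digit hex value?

0x8B1

s_0 = plaintext = 0xD45
s_1 = Round(s_0, k_0) = 0x912
s_2 = Round(s_1, k_1) = 0xEAB
s_3 = Round(s_2, k_2) = 0x8B1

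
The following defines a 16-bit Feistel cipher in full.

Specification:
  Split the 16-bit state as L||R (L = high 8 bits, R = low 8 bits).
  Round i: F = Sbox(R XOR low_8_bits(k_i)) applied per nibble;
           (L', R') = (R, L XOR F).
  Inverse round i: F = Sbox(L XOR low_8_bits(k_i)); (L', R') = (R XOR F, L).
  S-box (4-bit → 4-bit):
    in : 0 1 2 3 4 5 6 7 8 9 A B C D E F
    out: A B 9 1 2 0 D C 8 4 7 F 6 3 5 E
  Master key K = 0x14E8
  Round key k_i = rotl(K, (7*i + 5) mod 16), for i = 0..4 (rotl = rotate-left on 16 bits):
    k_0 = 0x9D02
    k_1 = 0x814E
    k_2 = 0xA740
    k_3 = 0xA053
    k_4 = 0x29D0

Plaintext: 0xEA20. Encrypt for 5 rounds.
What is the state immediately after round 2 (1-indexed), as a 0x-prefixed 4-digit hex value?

s_0 = plaintext = 0xEA20
s_1 = Round(s_0, k_0) = 0x2073
s_2 = Round(s_1, k_1) = 0x7333
s_3 = Round(s_2, k_2) = 0x33B2
s_4 = Round(s_3, k_3) = 0xB268
s_5 = Round(s_4, k_4) = 0x684A

0x7333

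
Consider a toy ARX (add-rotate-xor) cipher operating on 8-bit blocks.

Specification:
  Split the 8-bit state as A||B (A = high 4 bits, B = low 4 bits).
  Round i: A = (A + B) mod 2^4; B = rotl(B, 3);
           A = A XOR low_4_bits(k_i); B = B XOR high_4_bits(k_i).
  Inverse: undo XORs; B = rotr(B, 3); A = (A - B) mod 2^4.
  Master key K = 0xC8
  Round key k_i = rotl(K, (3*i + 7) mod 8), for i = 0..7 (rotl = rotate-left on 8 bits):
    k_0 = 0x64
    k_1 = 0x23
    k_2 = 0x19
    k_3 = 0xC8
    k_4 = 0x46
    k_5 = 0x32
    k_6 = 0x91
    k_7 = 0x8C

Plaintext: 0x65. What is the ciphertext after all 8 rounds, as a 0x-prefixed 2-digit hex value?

s_0 = plaintext = 0x65
s_1 = Round(s_0, k_0) = 0xFC
s_2 = Round(s_1, k_1) = 0x84
s_3 = Round(s_2, k_2) = 0x53
s_4 = Round(s_3, k_3) = 0x05
s_5 = Round(s_4, k_4) = 0x3E
s_6 = Round(s_5, k_5) = 0x34
s_7 = Round(s_6, k_6) = 0x6B
s_8 = Round(s_7, k_7) = 0xD5

0xD5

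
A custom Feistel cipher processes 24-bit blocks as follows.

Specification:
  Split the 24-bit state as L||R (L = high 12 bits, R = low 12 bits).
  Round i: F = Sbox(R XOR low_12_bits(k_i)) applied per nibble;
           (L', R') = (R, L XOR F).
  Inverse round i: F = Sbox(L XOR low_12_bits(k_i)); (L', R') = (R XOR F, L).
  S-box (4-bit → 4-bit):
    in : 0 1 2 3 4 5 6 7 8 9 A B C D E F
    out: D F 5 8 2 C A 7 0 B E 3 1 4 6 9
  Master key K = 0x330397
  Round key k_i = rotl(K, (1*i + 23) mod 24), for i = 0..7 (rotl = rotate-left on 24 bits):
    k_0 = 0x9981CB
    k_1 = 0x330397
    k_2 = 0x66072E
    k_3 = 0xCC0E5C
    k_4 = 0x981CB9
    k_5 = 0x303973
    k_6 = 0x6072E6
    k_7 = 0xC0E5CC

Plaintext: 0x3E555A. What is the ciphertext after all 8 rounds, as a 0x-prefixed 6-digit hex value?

s_0 = plaintext = 0x3E555A
s_1 = Round(s_0, k_0) = 0x55A15A
s_2 = Round(s_1, k_1) = 0x15A04E
s_3 = Round(s_2, k_2) = 0x04E6F7
s_4 = Round(s_3, k_3) = 0x6F70AD
s_5 = Round(s_4, k_4) = 0x0AD705
s_6 = Round(s_5, k_5) = 0x7056D7
s_7 = Round(s_6, k_6) = 0x6D758A
s_8 = Round(s_7, k_7) = 0x58ABFD

0x58ABFD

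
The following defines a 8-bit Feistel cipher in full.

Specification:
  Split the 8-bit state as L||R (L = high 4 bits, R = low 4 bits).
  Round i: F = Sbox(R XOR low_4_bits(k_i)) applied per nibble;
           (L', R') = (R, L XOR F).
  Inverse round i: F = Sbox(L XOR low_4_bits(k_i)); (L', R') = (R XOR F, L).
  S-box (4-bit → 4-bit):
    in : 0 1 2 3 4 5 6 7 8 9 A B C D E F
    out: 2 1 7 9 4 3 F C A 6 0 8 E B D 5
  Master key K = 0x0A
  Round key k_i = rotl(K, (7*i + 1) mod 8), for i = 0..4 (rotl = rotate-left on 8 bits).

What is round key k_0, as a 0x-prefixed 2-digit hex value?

K = 0x0A
k_0 = rotl(K, (7*0+1) mod 8) = rotl(K, 1) = 0x14

0x14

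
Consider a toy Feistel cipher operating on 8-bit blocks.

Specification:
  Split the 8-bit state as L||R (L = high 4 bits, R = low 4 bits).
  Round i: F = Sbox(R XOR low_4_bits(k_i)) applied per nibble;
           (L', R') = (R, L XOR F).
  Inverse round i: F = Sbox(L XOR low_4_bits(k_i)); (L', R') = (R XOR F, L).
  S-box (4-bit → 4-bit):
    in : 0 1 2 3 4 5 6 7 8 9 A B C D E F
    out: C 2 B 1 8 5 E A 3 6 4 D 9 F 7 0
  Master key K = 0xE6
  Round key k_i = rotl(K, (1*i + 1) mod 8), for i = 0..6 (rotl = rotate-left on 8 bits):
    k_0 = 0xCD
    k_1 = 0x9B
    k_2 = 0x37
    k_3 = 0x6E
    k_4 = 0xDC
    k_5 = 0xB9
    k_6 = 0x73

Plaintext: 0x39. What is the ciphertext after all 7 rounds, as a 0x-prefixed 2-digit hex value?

s_0 = plaintext = 0x39
s_1 = Round(s_0, k_0) = 0x9B
s_2 = Round(s_1, k_1) = 0xB5
s_3 = Round(s_2, k_2) = 0x50
s_4 = Round(s_3, k_3) = 0x02
s_5 = Round(s_4, k_4) = 0x27
s_6 = Round(s_5, k_5) = 0x75
s_7 = Round(s_6, k_6) = 0x59

0x59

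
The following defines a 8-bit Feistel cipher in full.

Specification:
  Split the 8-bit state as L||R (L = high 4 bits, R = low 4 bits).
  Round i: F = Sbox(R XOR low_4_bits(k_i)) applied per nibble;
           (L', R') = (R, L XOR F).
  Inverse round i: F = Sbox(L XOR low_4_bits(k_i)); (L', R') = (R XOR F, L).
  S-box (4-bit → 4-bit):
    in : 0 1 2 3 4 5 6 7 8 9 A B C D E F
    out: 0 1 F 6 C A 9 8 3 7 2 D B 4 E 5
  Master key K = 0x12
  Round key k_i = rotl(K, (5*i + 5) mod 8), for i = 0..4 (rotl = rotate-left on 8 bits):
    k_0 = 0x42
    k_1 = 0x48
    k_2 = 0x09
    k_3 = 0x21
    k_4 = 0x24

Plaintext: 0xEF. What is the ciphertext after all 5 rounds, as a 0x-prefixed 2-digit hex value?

0xB8

s_0 = plaintext = 0xEF
s_1 = Round(s_0, k_0) = 0xFA
s_2 = Round(s_1, k_1) = 0xA0
s_3 = Round(s_2, k_2) = 0x0D
s_4 = Round(s_3, k_3) = 0xDB
s_5 = Round(s_4, k_4) = 0xB8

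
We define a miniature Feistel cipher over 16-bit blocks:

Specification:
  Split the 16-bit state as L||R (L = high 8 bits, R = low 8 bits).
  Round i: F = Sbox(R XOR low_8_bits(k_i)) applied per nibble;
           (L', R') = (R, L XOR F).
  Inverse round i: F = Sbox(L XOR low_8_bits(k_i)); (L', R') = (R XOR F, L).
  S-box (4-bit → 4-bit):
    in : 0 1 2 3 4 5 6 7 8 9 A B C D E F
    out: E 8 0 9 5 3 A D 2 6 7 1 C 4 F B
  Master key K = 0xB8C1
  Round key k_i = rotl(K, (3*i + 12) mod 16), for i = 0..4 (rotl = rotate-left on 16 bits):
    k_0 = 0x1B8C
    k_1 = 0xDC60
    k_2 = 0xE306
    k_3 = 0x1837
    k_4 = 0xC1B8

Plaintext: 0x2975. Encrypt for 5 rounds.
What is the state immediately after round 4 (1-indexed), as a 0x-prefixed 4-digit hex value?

s_0 = plaintext = 0x2975
s_1 = Round(s_0, k_0) = 0x759F
s_2 = Round(s_1, k_1) = 0x9FCE
s_3 = Round(s_2, k_2) = 0xCE5D
s_4 = Round(s_3, k_3) = 0x5D69
s_5 = Round(s_4, k_4) = 0x6915

0x5D69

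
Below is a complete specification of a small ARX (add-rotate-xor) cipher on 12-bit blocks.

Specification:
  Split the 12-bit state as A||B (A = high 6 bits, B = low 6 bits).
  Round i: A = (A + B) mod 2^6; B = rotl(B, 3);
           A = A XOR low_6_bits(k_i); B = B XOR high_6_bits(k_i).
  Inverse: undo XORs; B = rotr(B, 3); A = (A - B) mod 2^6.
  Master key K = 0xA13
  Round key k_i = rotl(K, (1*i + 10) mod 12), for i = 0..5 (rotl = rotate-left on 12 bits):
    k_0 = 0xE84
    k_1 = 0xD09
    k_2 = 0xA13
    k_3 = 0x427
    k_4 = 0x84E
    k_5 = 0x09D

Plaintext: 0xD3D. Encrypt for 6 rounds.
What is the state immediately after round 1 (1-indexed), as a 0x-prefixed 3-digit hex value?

0xD55

s_0 = plaintext = 0xD3D
s_1 = Round(s_0, k_0) = 0xD55
s_2 = Round(s_1, k_1) = 0x0DE
s_3 = Round(s_2, k_2) = 0xC9B
s_4 = Round(s_3, k_3) = 0xA8B
s_5 = Round(s_4, k_4) = 0xEF8
s_6 = Round(s_5, k_5) = 0xB85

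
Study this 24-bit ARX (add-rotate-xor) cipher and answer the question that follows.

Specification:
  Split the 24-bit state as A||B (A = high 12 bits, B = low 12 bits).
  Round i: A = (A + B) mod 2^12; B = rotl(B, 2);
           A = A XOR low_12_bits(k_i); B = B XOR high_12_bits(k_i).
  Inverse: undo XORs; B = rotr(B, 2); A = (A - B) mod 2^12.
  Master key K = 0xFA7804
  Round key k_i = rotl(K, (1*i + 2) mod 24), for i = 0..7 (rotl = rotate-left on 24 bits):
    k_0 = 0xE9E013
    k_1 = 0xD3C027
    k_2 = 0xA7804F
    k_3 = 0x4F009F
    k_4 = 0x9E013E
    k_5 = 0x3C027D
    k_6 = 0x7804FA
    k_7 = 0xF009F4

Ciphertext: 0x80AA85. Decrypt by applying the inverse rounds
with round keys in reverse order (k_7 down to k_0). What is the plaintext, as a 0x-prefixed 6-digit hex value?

0xBF56A3

s_0 = ciphertext = 0x80AA85
s_1 = InvRound(s_0, k_7) = 0xC9D561
s_2 = InvRound(s_1, k_6) = 0x3AF4B8
s_3 = InvRound(s_2, k_5) = 0xFF41DE
s_4 = InvRound(s_3, k_4) = 0x4BBA0F
s_5 = InvRound(s_4, k_3) = 0x465FBF
s_6 = InvRound(s_5, k_2) = 0x6B9D71
s_7 = InvRound(s_6, k_1) = 0x28B413
s_8 = InvRound(s_7, k_0) = 0xBF56A3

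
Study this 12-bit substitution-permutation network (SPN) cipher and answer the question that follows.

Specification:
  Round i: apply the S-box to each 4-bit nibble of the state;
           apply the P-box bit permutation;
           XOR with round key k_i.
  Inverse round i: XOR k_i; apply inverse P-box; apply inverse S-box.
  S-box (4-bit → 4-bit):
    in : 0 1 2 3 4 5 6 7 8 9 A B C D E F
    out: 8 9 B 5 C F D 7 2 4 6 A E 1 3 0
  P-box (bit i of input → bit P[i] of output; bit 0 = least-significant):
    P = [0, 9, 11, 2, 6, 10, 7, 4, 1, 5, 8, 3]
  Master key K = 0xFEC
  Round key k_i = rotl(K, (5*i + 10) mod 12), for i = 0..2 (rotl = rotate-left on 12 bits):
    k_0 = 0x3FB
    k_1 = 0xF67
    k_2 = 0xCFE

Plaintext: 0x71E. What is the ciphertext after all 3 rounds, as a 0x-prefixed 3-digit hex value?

s_0 = plaintext = 0x71E
s_1 = Round(s_0, k_0) = 0x088
s_2 = Round(s_1, k_1) = 0x96F
s_3 = Round(s_2, k_2) = 0xD2E

0xD2E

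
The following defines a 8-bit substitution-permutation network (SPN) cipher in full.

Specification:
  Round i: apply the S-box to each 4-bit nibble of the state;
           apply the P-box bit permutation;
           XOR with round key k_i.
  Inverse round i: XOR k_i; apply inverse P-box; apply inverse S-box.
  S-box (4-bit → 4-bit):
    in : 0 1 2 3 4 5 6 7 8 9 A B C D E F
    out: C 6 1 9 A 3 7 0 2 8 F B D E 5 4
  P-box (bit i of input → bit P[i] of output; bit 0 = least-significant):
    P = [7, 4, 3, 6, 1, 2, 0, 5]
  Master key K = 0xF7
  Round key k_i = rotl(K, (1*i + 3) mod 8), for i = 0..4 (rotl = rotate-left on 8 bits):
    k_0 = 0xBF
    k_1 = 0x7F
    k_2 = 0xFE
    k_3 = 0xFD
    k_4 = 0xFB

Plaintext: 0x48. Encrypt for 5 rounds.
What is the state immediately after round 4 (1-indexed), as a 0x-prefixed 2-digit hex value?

s_0 = plaintext = 0x48
s_1 = Round(s_0, k_0) = 0x8B
s_2 = Round(s_1, k_1) = 0xAB
s_3 = Round(s_2, k_2) = 0x09
s_4 = Round(s_3, k_3) = 0x9C
s_5 = Round(s_4, k_4) = 0x13

0x9C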